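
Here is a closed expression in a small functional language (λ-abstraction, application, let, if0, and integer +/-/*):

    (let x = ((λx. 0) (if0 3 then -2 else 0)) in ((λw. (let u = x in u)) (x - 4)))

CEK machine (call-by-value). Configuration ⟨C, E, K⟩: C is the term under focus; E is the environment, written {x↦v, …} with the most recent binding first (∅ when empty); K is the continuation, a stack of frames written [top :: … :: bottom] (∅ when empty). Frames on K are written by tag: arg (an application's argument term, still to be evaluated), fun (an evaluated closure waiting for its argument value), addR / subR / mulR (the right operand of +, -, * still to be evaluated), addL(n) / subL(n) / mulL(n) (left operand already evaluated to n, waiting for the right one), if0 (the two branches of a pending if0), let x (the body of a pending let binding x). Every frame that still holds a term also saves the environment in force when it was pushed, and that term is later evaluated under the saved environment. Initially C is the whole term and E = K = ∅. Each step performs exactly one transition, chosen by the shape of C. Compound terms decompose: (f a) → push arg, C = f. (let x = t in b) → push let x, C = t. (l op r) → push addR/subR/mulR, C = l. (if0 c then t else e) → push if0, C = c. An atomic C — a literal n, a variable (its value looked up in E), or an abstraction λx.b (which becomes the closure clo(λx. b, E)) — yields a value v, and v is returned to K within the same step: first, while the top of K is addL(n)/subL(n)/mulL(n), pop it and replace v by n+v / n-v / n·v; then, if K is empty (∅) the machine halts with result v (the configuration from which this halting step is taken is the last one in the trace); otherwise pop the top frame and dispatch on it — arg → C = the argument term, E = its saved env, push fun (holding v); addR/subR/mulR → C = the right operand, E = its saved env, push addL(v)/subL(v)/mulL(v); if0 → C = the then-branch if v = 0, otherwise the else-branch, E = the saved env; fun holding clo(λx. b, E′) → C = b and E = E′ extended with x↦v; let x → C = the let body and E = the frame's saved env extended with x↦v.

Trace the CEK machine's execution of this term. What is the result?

Answer: 0

Execution trace:
step 0: ⟨C=(let x = ((λx. 0) (if0 3 then -2 else 0)) in ((λw. (let u = x in u)) (x - 4))); E=∅; K=∅⟩
step 1: ⟨C=((λx. 0) (if0 3 then -2 else 0)); E=∅; K=[let x]⟩
step 2: ⟨C=(λx. 0); E=∅; K=[arg :: let x]⟩
step 3: ⟨C=(if0 3 then -2 else 0); E=∅; K=[fun :: let x]⟩
step 4: ⟨C=3; E=∅; K=[if0 :: fun :: let x]⟩
step 5: ⟨C=0; E=∅; K=[fun :: let x]⟩
step 6: ⟨C=0; E={x↦0}; K=[let x]⟩
step 7: ⟨C=((λw. (let u = x in u)) (x - 4)); E={x↦0}; K=∅⟩
step 8: ⟨C=(λw. (let u = x in u)); E={x↦0}; K=[arg]⟩
step 9: ⟨C=(x - 4); E={x↦0}; K=[fun]⟩
step 10: ⟨C=x; E={x↦0}; K=[subR :: fun]⟩
step 11: ⟨C=4; E={x↦0}; K=[subL(0) :: fun]⟩
step 12: ⟨C=(let u = x in u); E={w↦-4, x↦0}; K=∅⟩
step 13: ⟨C=x; E={w↦-4, x↦0}; K=[let u]⟩
step 14: ⟨C=u; E={u↦0, w↦-4, x↦0}; K=∅⟩
→ final value 0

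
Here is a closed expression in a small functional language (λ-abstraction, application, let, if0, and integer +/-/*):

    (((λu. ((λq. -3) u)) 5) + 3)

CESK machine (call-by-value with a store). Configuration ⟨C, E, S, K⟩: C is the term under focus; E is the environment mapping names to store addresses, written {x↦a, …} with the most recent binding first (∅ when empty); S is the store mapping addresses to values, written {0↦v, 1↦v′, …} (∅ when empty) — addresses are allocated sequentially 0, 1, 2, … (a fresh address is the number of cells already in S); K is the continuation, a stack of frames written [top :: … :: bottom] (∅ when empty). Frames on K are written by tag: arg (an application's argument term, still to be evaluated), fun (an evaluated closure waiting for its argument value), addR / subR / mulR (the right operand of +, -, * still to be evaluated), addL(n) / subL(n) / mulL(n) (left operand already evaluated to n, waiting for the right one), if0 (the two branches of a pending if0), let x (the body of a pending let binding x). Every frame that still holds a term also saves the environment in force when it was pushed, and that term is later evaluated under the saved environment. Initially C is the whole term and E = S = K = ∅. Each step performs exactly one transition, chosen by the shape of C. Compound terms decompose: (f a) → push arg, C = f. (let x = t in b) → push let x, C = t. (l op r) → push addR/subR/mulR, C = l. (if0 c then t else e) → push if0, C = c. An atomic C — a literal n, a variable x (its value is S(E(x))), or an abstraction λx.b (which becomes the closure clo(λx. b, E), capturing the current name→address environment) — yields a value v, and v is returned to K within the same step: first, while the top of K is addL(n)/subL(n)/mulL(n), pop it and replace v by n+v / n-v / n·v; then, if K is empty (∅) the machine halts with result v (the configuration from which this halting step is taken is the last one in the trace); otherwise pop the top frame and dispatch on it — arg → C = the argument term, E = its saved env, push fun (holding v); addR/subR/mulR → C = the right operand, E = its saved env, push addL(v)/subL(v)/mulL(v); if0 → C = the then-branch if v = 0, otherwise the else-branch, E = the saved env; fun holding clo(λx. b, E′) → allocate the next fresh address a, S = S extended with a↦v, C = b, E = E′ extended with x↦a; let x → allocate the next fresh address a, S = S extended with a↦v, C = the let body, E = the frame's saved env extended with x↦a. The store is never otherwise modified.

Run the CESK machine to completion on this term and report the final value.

Answer: 0

Derivation:
t=0: [C=(((λu. ((λq. -3) u)) 5) + 3) | E=∅ | S=∅ | K=∅]
t=1: [C=((λu. ((λq. -3) u)) 5) | E=∅ | S=∅ | K=[addR]]
t=2: [C=(λu. ((λq. -3) u)) | E=∅ | S=∅ | K=[arg :: addR]]
t=3: [C=5 | E=∅ | S=∅ | K=[fun :: addR]]
t=4: [C=((λq. -3) u) | E={u↦0} | S={0↦5} | K=[addR]]
t=5: [C=(λq. -3) | E={u↦0} | S={0↦5} | K=[arg :: addR]]
t=6: [C=u | E={u↦0} | S={0↦5} | K=[fun :: addR]]
t=7: [C=-3 | E={q↦1, u↦0} | S={0↦5, 1↦5} | K=[addR]]
t=8: [C=3 | E=∅ | S={0↦5, 1↦5} | K=[addL(-3)]]
→ final value 0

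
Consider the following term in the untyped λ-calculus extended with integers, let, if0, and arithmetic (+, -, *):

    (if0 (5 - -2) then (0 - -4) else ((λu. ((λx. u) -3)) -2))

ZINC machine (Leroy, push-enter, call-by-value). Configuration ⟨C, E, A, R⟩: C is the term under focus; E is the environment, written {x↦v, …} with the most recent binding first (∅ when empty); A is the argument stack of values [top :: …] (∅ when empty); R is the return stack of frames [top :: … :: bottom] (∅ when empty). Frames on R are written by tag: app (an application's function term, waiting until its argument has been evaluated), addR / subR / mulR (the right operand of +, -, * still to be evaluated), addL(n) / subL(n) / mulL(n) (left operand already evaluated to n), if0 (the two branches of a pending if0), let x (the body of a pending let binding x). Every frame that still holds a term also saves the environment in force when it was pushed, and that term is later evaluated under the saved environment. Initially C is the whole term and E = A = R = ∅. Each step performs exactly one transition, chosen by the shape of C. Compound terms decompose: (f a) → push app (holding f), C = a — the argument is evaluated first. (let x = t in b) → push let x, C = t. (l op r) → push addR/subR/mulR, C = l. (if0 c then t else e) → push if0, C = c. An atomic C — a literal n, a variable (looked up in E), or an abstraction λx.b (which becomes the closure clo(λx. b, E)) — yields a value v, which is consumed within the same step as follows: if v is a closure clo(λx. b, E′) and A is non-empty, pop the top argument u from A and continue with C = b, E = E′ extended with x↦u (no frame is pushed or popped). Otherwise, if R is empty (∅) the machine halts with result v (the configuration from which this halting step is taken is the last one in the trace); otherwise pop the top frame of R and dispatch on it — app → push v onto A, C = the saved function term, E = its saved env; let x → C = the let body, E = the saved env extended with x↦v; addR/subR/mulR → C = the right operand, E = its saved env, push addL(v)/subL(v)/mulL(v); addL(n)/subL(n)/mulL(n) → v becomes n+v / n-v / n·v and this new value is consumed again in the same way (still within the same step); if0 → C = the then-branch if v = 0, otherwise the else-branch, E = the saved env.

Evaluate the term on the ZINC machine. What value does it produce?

0. [C=(if0 (5 - -2) then (0 - -4) else ((λu. ((λx. u) -3)) -2)) | E=∅ | A=∅ | R=∅]
1. [C=(5 - -2) | E=∅ | A=∅ | R=[if0]]
2. [C=5 | E=∅ | A=∅ | R=[subR :: if0]]
3. [C=-2 | E=∅ | A=∅ | R=[subL(5) :: if0]]
4. [C=((λu. ((λx. u) -3)) -2) | E=∅ | A=∅ | R=∅]
5. [C=-2 | E=∅ | A=∅ | R=[app]]
6. [C=(λu. ((λx. u) -3)) | E=∅ | A=[-2] | R=∅]
7. [C=((λx. u) -3) | E={u↦-2} | A=∅ | R=∅]
8. [C=-3 | E={u↦-2} | A=∅ | R=[app]]
9. [C=(λx. u) | E={u↦-2} | A=[-3] | R=∅]
10. [C=u | E={x↦-3, u↦-2} | A=∅ | R=∅]
→ final value -2

Answer: -2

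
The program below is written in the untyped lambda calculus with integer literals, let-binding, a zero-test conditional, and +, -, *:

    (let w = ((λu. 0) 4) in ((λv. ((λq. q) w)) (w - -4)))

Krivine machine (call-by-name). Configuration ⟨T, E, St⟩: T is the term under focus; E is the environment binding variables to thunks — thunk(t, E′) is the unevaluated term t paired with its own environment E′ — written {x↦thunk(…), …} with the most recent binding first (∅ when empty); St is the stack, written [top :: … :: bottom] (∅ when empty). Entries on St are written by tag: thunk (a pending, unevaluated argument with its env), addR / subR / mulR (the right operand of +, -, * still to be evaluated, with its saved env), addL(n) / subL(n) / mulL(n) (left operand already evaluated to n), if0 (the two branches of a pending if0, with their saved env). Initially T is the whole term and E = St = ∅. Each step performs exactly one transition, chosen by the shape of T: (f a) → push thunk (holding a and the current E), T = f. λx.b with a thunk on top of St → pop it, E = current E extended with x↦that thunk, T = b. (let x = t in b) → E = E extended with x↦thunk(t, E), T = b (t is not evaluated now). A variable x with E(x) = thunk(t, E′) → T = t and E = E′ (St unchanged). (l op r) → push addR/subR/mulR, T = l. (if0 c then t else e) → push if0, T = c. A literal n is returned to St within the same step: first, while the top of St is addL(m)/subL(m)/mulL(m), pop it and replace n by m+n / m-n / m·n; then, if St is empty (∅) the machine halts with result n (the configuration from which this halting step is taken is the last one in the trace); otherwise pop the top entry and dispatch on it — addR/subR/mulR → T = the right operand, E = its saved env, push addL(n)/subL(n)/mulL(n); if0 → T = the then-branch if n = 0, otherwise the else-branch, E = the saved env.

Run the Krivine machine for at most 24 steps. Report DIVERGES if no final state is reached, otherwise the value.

0. ⟨T=(let w = ((λu. 0) 4) in ((λv. ((λq. q) w)) (w - -4))); E=∅; St=∅⟩
1. ⟨T=((λv. ((λq. q) w)) (w - -4)); E={w↦thunk(((λu. 0) 4), ∅)}; St=∅⟩
2. ⟨T=(λv. ((λq. q) w)); E={w↦thunk(((λu. 0) 4), ∅)}; St=[thunk]⟩
3. ⟨T=((λq. q) w); E={v↦thunk((w - -4), {w↦thunk(((λu. 0) 4), ∅)}), w↦thunk(((λu. 0) 4), ∅)}; St=∅⟩
4. ⟨T=(λq. q); E={v↦thunk((w - -4), {w↦thunk(((λu. 0) 4), ∅)}), w↦thunk(((λu. 0) 4), ∅)}; St=[thunk]⟩
5. ⟨T=q; E={q↦thunk(w, {v↦thunk((w - -4), {w↦thunk(((λu. 0) 4), ∅)}), w↦thunk(((λu. 0) 4), ∅)}), v↦thunk((w - -4), {w↦thunk(((λu. 0) 4), ∅)}), w↦thunk(((λu. 0) 4), ∅)}; St=∅⟩
6. ⟨T=w; E={v↦thunk((w - -4), {w↦thunk(((λu. 0) 4), ∅)}), w↦thunk(((λu. 0) 4), ∅)}; St=∅⟩
7. ⟨T=((λu. 0) 4); E=∅; St=∅⟩
8. ⟨T=(λu. 0); E=∅; St=[thunk]⟩
9. ⟨T=0; E={u↦thunk(4, ∅)}; St=∅⟩
→ final value 0

Answer: 0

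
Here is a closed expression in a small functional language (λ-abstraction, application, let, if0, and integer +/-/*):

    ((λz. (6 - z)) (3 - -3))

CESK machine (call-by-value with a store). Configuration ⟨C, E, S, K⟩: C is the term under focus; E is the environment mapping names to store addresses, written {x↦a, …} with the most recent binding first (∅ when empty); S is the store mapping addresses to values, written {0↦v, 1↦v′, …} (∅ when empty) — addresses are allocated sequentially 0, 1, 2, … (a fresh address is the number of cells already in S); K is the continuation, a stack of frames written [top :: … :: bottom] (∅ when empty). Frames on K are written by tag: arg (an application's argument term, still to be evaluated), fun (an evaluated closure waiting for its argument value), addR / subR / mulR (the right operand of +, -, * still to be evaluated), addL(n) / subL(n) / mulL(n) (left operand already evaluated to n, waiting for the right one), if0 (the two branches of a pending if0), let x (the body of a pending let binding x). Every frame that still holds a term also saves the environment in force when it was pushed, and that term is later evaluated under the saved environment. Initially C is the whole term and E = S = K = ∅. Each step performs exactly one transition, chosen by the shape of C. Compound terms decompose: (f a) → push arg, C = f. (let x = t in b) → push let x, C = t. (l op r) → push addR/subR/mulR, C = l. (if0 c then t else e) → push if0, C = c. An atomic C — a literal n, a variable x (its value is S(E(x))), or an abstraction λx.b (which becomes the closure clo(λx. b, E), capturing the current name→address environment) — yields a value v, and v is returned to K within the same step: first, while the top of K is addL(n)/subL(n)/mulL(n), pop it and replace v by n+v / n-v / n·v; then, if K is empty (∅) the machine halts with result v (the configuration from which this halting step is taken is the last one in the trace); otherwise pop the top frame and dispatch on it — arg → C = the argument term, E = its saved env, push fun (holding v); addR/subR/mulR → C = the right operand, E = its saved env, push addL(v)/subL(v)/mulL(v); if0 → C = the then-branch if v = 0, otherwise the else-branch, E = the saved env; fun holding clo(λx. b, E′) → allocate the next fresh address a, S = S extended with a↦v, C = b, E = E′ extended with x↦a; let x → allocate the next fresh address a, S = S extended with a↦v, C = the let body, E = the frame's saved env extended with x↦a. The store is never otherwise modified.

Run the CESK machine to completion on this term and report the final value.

step 0: [C=((λz. (6 - z)) (3 - -3)) | E=∅ | S=∅ | K=∅]
step 1: [C=(λz. (6 - z)) | E=∅ | S=∅ | K=[arg]]
step 2: [C=(3 - -3) | E=∅ | S=∅ | K=[fun]]
step 3: [C=3 | E=∅ | S=∅ | K=[subR :: fun]]
step 4: [C=-3 | E=∅ | S=∅ | K=[subL(3) :: fun]]
step 5: [C=(6 - z) | E={z↦0} | S={0↦6} | K=∅]
step 6: [C=6 | E={z↦0} | S={0↦6} | K=[subR]]
step 7: [C=z | E={z↦0} | S={0↦6} | K=[subL(6)]]
→ final value 0

Answer: 0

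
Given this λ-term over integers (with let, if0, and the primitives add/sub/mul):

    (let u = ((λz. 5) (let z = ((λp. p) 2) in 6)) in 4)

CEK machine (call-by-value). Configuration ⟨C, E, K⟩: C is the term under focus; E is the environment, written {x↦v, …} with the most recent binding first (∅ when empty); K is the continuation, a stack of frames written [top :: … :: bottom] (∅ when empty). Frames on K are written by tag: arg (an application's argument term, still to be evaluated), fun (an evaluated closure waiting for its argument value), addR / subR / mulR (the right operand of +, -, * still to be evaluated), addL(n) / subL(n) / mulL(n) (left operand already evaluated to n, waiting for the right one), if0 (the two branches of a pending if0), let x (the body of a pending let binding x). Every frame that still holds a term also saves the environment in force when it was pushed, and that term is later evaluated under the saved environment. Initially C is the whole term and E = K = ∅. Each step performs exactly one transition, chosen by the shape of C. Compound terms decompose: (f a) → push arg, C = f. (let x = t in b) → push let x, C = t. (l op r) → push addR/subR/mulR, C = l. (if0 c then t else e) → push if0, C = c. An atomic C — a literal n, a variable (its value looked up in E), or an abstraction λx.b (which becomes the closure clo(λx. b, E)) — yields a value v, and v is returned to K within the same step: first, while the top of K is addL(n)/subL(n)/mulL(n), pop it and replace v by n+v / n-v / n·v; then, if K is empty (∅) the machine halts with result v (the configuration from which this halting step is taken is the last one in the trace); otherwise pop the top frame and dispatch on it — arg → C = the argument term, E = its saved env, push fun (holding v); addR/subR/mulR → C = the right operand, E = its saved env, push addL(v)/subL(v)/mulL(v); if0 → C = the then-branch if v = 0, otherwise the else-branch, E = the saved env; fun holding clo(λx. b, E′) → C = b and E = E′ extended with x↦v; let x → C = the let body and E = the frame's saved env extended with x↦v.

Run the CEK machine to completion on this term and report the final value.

t=0: ⟨C=(let u = ((λz. 5) (let z = ((λp. p) 2) in 6)) in 4); E=∅; K=∅⟩
t=1: ⟨C=((λz. 5) (let z = ((λp. p) 2) in 6)); E=∅; K=[let u]⟩
t=2: ⟨C=(λz. 5); E=∅; K=[arg :: let u]⟩
t=3: ⟨C=(let z = ((λp. p) 2) in 6); E=∅; K=[fun :: let u]⟩
t=4: ⟨C=((λp. p) 2); E=∅; K=[let z :: fun :: let u]⟩
t=5: ⟨C=(λp. p); E=∅; K=[arg :: let z :: fun :: let u]⟩
t=6: ⟨C=2; E=∅; K=[fun :: let z :: fun :: let u]⟩
t=7: ⟨C=p; E={p↦2}; K=[let z :: fun :: let u]⟩
t=8: ⟨C=6; E={z↦2}; K=[fun :: let u]⟩
t=9: ⟨C=5; E={z↦6}; K=[let u]⟩
t=10: ⟨C=4; E={u↦5}; K=∅⟩
→ final value 4

Answer: 4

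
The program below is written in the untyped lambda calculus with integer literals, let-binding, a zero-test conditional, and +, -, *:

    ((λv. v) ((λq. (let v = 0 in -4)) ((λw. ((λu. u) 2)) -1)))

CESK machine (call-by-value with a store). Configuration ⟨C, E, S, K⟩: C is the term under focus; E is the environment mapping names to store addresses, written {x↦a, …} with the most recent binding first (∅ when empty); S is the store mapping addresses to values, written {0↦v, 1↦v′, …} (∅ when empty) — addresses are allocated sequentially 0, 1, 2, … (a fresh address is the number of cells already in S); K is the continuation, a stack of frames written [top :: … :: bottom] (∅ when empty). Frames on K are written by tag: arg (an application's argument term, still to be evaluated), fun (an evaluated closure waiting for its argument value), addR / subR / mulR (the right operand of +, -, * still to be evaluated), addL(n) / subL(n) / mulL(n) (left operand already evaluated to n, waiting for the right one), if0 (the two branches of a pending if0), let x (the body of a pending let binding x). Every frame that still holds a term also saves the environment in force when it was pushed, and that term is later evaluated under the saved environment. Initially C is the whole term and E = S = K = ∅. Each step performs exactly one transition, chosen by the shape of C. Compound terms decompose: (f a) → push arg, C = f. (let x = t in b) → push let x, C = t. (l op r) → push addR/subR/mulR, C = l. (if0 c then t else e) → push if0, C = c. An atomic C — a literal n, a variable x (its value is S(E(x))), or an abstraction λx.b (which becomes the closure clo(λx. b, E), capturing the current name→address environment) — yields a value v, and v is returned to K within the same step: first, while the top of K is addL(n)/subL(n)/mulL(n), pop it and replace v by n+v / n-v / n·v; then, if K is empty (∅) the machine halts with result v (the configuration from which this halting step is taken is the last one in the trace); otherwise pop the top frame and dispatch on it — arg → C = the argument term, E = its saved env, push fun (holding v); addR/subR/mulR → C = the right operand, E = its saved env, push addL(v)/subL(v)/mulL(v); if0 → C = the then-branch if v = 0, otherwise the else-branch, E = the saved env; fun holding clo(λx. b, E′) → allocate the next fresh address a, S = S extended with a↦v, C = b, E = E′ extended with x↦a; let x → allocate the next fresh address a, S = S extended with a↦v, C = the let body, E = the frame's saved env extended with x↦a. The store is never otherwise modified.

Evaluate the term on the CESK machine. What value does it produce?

Answer: -4

Derivation:
0. <C=((λv. v) ((λq. (let v = 0 in -4)) ((λw. ((λu. u) 2)) -1))), E=∅, S=∅, K=∅>
1. <C=(λv. v), E=∅, S=∅, K=[arg]>
2. <C=((λq. (let v = 0 in -4)) ((λw. ((λu. u) 2)) -1)), E=∅, S=∅, K=[fun]>
3. <C=(λq. (let v = 0 in -4)), E=∅, S=∅, K=[arg :: fun]>
4. <C=((λw. ((λu. u) 2)) -1), E=∅, S=∅, K=[fun :: fun]>
5. <C=(λw. ((λu. u) 2)), E=∅, S=∅, K=[arg :: fun :: fun]>
6. <C=-1, E=∅, S=∅, K=[fun :: fun :: fun]>
7. <C=((λu. u) 2), E={w↦0}, S={0↦-1}, K=[fun :: fun]>
8. <C=(λu. u), E={w↦0}, S={0↦-1}, K=[arg :: fun :: fun]>
9. <C=2, E={w↦0}, S={0↦-1}, K=[fun :: fun :: fun]>
10. <C=u, E={u↦1, w↦0}, S={0↦-1, 1↦2}, K=[fun :: fun]>
11. <C=(let v = 0 in -4), E={q↦2}, S={0↦-1, 1↦2, 2↦2}, K=[fun]>
12. <C=0, E={q↦2}, S={0↦-1, 1↦2, 2↦2}, K=[let v :: fun]>
13. <C=-4, E={v↦3, q↦2}, S={0↦-1, 1↦2, 2↦2, 3↦0}, K=[fun]>
14. <C=v, E={v↦4}, S={0↦-1, 1↦2, 2↦2, 3↦0, 4↦-4}, K=∅>
→ final value -4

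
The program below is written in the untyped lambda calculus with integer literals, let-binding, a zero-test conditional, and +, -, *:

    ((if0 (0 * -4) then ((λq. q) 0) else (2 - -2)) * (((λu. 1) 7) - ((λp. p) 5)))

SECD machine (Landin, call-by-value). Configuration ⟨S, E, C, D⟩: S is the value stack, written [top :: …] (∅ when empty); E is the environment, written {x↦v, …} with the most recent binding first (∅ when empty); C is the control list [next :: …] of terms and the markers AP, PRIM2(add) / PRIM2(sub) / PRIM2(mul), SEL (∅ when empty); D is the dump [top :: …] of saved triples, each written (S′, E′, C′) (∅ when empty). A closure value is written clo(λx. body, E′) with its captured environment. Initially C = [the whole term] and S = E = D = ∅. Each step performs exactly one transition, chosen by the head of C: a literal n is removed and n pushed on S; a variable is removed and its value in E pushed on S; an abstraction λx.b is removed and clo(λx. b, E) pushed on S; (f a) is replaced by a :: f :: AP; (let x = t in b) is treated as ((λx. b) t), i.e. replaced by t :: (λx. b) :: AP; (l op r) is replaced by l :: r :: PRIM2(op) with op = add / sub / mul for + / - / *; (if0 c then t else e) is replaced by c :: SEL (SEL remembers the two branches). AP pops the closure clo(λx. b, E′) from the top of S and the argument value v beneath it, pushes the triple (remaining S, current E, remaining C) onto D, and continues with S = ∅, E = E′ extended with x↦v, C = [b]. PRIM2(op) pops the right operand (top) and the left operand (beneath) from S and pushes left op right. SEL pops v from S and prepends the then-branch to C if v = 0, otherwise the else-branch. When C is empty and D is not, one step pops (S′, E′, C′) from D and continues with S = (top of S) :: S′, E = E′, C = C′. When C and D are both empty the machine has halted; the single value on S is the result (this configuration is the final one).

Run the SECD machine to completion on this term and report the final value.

[0] <S=∅, E=∅, C=[((if0 (0 * -4) then ((λq. q) 0) else (2 - -2)) * (((λu. 1) 7) - ((λp. p) 5)))], D=∅>
[1] <S=∅, E=∅, C=[(if0 (0 * -4) then ((λq. q) 0) else (2 - -2)) :: (((λu. 1) 7) - ((λp. p) 5)) :: PRIM2(mul)], D=∅>
[2] <S=∅, E=∅, C=[(0 * -4) :: SEL :: (((λu. 1) 7) - ((λp. p) 5)) :: PRIM2(mul)], D=∅>
[3] <S=∅, E=∅, C=[0 :: -4 :: PRIM2(mul) :: SEL :: (((λu. 1) 7) - ((λp. p) 5)) :: PRIM2(mul)], D=∅>
[4] <S=[0], E=∅, C=[-4 :: PRIM2(mul) :: SEL :: (((λu. 1) 7) - ((λp. p) 5)) :: PRIM2(mul)], D=∅>
[5] <S=[-4 :: 0], E=∅, C=[PRIM2(mul) :: SEL :: (((λu. 1) 7) - ((λp. p) 5)) :: PRIM2(mul)], D=∅>
[6] <S=[0], E=∅, C=[SEL :: (((λu. 1) 7) - ((λp. p) 5)) :: PRIM2(mul)], D=∅>
[7] <S=∅, E=∅, C=[((λq. q) 0) :: (((λu. 1) 7) - ((λp. p) 5)) :: PRIM2(mul)], D=∅>
[8] <S=∅, E=∅, C=[0 :: (λq. q) :: AP :: (((λu. 1) 7) - ((λp. p) 5)) :: PRIM2(mul)], D=∅>
[9] <S=[0], E=∅, C=[(λq. q) :: AP :: (((λu. 1) 7) - ((λp. p) 5)) :: PRIM2(mul)], D=∅>
[10] <S=[clo(λq. q, ∅) :: 0], E=∅, C=[AP :: (((λu. 1) 7) - ((λp. p) 5)) :: PRIM2(mul)], D=∅>
[11] <S=∅, E={q↦0}, C=[q], D=[(∅, ∅, [(((λu. 1) 7) - ((λp. p) 5)) :: PRIM2(mul)])]>
[12] <S=[0], E={q↦0}, C=∅, D=[(∅, ∅, [(((λu. 1) 7) - ((λp. p) 5)) :: PRIM2(mul)])]>
[13] <S=[0], E=∅, C=[(((λu. 1) 7) - ((λp. p) 5)) :: PRIM2(mul)], D=∅>
[14] <S=[0], E=∅, C=[((λu. 1) 7) :: ((λp. p) 5) :: PRIM2(sub) :: PRIM2(mul)], D=∅>
[15] <S=[0], E=∅, C=[7 :: (λu. 1) :: AP :: ((λp. p) 5) :: PRIM2(sub) :: PRIM2(mul)], D=∅>
[16] <S=[7 :: 0], E=∅, C=[(λu. 1) :: AP :: ((λp. p) 5) :: PRIM2(sub) :: PRIM2(mul)], D=∅>
[17] <S=[clo(λu. 1, ∅) :: 7 :: 0], E=∅, C=[AP :: ((λp. p) 5) :: PRIM2(sub) :: PRIM2(mul)], D=∅>
[18] <S=∅, E={u↦7}, C=[1], D=[([0], ∅, [((λp. p) 5) :: PRIM2(sub) :: PRIM2(mul)])]>
[19] <S=[1], E={u↦7}, C=∅, D=[([0], ∅, [((λp. p) 5) :: PRIM2(sub) :: PRIM2(mul)])]>
[20] <S=[1 :: 0], E=∅, C=[((λp. p) 5) :: PRIM2(sub) :: PRIM2(mul)], D=∅>
[21] <S=[1 :: 0], E=∅, C=[5 :: (λp. p) :: AP :: PRIM2(sub) :: PRIM2(mul)], D=∅>
[22] <S=[5 :: 1 :: 0], E=∅, C=[(λp. p) :: AP :: PRIM2(sub) :: PRIM2(mul)], D=∅>
[23] <S=[clo(λp. p, ∅) :: 5 :: 1 :: 0], E=∅, C=[AP :: PRIM2(sub) :: PRIM2(mul)], D=∅>
[24] <S=∅, E={p↦5}, C=[p], D=[([1 :: 0], ∅, [PRIM2(sub) :: PRIM2(mul)])]>
[25] <S=[5], E={p↦5}, C=∅, D=[([1 :: 0], ∅, [PRIM2(sub) :: PRIM2(mul)])]>
[26] <S=[5 :: 1 :: 0], E=∅, C=[PRIM2(sub) :: PRIM2(mul)], D=∅>
[27] <S=[-4 :: 0], E=∅, C=[PRIM2(mul)], D=∅>
[28] <S=[0], E=∅, C=∅, D=∅>
→ final value 0

Answer: 0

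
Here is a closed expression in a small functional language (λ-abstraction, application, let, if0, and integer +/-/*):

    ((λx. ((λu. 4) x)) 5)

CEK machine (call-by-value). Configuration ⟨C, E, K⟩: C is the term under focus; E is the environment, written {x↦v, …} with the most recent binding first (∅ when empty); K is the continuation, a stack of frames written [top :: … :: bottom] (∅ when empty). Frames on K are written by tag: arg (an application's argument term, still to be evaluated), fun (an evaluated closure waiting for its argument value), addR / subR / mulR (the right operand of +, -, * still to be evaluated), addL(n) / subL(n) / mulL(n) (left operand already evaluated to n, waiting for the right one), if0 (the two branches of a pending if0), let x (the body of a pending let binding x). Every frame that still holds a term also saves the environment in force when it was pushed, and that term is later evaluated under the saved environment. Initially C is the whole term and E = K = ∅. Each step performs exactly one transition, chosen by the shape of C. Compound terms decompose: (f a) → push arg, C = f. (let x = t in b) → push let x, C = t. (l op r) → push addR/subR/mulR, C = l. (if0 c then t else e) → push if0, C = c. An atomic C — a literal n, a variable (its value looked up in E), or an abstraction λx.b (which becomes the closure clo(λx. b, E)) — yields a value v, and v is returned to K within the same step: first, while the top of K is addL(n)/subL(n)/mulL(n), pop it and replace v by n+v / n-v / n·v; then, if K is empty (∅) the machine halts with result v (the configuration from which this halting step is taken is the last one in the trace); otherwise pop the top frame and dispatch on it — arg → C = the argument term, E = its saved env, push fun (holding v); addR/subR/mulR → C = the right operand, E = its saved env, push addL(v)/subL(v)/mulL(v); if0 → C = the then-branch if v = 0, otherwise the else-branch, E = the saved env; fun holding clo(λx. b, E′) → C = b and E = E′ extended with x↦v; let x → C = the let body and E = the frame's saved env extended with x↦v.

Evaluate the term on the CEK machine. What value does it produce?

Answer: 4

Machine steps:
t=0: ⟨C=((λx. ((λu. 4) x)) 5); E=∅; K=∅⟩
t=1: ⟨C=(λx. ((λu. 4) x)); E=∅; K=[arg]⟩
t=2: ⟨C=5; E=∅; K=[fun]⟩
t=3: ⟨C=((λu. 4) x); E={x↦5}; K=∅⟩
t=4: ⟨C=(λu. 4); E={x↦5}; K=[arg]⟩
t=5: ⟨C=x; E={x↦5}; K=[fun]⟩
t=6: ⟨C=4; E={u↦5, x↦5}; K=∅⟩
→ final value 4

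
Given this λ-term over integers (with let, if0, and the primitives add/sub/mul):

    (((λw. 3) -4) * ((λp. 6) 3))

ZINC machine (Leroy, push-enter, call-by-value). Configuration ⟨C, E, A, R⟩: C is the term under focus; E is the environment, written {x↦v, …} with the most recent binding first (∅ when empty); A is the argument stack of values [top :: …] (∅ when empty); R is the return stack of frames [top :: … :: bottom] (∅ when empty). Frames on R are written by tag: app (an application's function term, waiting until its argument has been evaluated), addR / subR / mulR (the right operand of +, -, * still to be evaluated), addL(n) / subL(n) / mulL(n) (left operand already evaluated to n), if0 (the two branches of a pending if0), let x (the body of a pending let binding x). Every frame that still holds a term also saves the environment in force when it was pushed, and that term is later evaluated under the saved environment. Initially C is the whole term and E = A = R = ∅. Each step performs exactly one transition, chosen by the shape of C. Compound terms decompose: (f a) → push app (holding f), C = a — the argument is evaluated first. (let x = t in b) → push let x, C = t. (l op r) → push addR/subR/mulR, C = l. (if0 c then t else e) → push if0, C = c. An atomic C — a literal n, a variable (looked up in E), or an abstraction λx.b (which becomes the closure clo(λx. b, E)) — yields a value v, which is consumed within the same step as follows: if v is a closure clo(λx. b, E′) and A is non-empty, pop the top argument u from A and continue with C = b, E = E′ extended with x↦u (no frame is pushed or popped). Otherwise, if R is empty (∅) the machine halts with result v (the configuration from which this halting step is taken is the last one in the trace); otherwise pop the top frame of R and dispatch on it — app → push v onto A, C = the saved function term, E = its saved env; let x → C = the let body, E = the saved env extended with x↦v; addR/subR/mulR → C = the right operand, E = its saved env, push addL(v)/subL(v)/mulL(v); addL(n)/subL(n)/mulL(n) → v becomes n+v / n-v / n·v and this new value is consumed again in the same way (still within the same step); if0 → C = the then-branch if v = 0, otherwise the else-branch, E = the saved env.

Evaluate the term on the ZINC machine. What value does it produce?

Answer: 18

Derivation:
step 0: [C=(((λw. 3) -4) * ((λp. 6) 3)) | E=∅ | A=∅ | R=∅]
step 1: [C=((λw. 3) -4) | E=∅ | A=∅ | R=[mulR]]
step 2: [C=-4 | E=∅ | A=∅ | R=[app :: mulR]]
step 3: [C=(λw. 3) | E=∅ | A=[-4] | R=[mulR]]
step 4: [C=3 | E={w↦-4} | A=∅ | R=[mulR]]
step 5: [C=((λp. 6) 3) | E=∅ | A=∅ | R=[mulL(3)]]
step 6: [C=3 | E=∅ | A=∅ | R=[app :: mulL(3)]]
step 7: [C=(λp. 6) | E=∅ | A=[3] | R=[mulL(3)]]
step 8: [C=6 | E={p↦3} | A=∅ | R=[mulL(3)]]
→ final value 18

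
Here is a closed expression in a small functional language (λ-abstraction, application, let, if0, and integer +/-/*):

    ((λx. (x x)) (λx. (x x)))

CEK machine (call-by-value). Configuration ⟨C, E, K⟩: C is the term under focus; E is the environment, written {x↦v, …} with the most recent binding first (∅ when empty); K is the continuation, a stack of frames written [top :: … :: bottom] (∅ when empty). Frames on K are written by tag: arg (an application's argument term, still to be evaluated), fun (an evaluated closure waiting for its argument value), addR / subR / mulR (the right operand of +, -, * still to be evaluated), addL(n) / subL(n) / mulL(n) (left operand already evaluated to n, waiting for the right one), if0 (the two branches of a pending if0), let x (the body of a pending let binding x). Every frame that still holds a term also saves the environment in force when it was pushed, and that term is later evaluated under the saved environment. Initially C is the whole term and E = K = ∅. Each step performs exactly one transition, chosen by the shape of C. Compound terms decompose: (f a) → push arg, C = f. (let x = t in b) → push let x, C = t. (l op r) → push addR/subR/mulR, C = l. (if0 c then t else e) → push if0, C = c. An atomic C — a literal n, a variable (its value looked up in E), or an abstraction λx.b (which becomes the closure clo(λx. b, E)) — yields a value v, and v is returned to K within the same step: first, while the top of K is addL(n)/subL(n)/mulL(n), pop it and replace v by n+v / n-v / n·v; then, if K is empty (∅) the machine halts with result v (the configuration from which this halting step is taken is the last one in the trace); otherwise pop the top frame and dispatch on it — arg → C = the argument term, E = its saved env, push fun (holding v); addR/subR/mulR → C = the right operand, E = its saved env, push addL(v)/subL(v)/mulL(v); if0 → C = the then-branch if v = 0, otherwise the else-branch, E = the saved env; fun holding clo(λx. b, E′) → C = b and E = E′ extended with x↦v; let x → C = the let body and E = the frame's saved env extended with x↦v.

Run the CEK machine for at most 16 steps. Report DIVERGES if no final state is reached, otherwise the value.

Answer: DIVERGES (no final state within 16 steps)

Execution trace:
t=0: <C=((λx. (x x)) (λx. (x x))), E=∅, K=∅>
t=1: <C=(λx. (x x)), E=∅, K=[arg]>
t=2: <C=(λx. (x x)), E=∅, K=[fun]>
t=3: <C=(x x), E={x↦clo(λx. (x x), ∅)}, K=∅>
t=4: <C=x, E={x↦clo(λx. (x x), ∅)}, K=[arg]>
t=5: <C=x, E={x↦clo(λx. (x x), ∅)}, K=[fun]>
… configuration repeats with period 3 (steps 3–5 recur indefinitely) …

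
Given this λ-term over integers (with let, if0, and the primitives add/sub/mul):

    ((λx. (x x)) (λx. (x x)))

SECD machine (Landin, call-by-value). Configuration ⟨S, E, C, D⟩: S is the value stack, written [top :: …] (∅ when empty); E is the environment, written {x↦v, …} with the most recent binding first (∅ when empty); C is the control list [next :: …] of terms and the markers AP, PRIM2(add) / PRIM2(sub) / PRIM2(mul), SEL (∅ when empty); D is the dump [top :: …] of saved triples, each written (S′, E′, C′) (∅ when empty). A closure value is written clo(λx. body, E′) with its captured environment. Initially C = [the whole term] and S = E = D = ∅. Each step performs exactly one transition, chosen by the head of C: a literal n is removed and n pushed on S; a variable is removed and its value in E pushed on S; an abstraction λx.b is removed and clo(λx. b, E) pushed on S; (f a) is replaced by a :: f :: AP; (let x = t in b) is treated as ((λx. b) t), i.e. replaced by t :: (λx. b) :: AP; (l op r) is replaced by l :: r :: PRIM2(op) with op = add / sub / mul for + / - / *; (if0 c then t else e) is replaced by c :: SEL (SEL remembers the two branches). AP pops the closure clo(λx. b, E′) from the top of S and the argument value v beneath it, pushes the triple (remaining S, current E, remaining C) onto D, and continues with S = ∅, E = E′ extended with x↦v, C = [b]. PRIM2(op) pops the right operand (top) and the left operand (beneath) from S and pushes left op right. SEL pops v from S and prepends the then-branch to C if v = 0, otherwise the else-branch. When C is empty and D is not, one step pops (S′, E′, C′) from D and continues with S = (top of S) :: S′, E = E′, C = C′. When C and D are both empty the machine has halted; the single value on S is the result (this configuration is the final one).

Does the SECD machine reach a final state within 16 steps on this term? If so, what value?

[0] ⟨S=∅; E=∅; C=[((λx. (x x)) (λx. (x x)))]; D=∅⟩
[1] ⟨S=∅; E=∅; C=[(λx. (x x)) :: (λx. (x x)) :: AP]; D=∅⟩
[2] ⟨S=[clo(λx. (x x), ∅)]; E=∅; C=[(λx. (x x)) :: AP]; D=∅⟩
[3] ⟨S=[clo(λx. (x x), ∅) :: clo(λx. (x x), ∅)]; E=∅; C=[AP]; D=∅⟩
[4] ⟨S=∅; E={x↦clo(λx. (x x), ∅)}; C=[(x x)]; D=[(∅, ∅, ∅)]⟩
[5] ⟨S=∅; E={x↦clo(λx. (x x), ∅)}; C=[x :: x :: AP]; D=[(∅, ∅, ∅)]⟩
[6] ⟨S=[clo(λx. (x x), ∅)]; E={x↦clo(λx. (x x), ∅)}; C=[x :: AP]; D=[(∅, ∅, ∅)]⟩
[7] ⟨S=[clo(λx. (x x), ∅) :: clo(λx. (x x), ∅)]; E={x↦clo(λx. (x x), ∅)}; C=[AP]; D=[(∅, ∅, ∅)]⟩
[8] ⟨S=∅; E={x↦clo(λx. (x x), ∅)}; C=[(x x)]; D=[(∅, {x↦clo(λx. (x x), ∅)}, ∅) :: (∅, ∅, ∅)]⟩
[9] ⟨S=∅; E={x↦clo(λx. (x x), ∅)}; C=[x :: x :: AP]; D=[(∅, {x↦clo(λx. (x x), ∅)}, ∅) :: (∅, ∅, ∅)]⟩
[10] ⟨S=[clo(λx. (x x), ∅)]; E={x↦clo(λx. (x x), ∅)}; C=[x :: AP]; D=[(∅, {x↦clo(λx. (x x), ∅)}, ∅) :: (∅, ∅, ∅)]⟩
[11] ⟨S=[clo(λx. (x x), ∅) :: clo(λx. (x x), ∅)]; E={x↦clo(λx. (x x), ∅)}; C=[AP]; D=[(∅, {x↦clo(λx. (x x), ∅)}, ∅) :: (∅, ∅, ∅)]⟩
[12] ⟨S=∅; E={x↦clo(λx. (x x), ∅)}; C=[(x x)]; D=[(∅, {x↦clo(λx. (x x), ∅)}, ∅) :: (∅, {x↦clo(λx. (x x), ∅)}, ∅) :: (∅, ∅, ∅)]⟩
[13] ⟨S=∅; E={x↦clo(λx. (x x), ∅)}; C=[x :: x :: AP]; D=[(∅, {x↦clo(λx. (x x), ∅)}, ∅) :: (∅, {x↦clo(λx. (x x), ∅)}, ∅) :: (∅, ∅, ∅)]⟩
[14] ⟨S=[clo(λx. (x x), ∅)]; E={x↦clo(λx. (x x), ∅)}; C=[x :: AP]; D=[(∅, {x↦clo(λx. (x x), ∅)}, ∅) :: (∅, {x↦clo(λx. (x x), ∅)}, ∅) :: (∅, ∅, ∅)]⟩
[15] ⟨S=[clo(λx. (x x), ∅) :: clo(λx. (x x), ∅)]; E={x↦clo(λx. (x x), ∅)}; C=[AP]; D=[(∅, {x↦clo(λx. (x x), ∅)}, ∅) :: (∅, {x↦clo(λx. (x x), ∅)}, ∅) :: (∅, ∅, ∅)]⟩
[16] ⟨S=∅; E={x↦clo(λx. (x x), ∅)}; C=[(x x)]; D=[(∅, {x↦clo(λx. (x x), ∅)}, ∅) :: (∅, {x↦clo(λx. (x x), ∅)}, ∅) :: (∅, {x↦clo(λx. (x x), ∅)}, ∅) :: (∅, ∅, ∅)]⟩
→ 16 transitions taken and the configuration is still not final: no result within 16 steps

Answer: DIVERGES (no final state within 16 steps)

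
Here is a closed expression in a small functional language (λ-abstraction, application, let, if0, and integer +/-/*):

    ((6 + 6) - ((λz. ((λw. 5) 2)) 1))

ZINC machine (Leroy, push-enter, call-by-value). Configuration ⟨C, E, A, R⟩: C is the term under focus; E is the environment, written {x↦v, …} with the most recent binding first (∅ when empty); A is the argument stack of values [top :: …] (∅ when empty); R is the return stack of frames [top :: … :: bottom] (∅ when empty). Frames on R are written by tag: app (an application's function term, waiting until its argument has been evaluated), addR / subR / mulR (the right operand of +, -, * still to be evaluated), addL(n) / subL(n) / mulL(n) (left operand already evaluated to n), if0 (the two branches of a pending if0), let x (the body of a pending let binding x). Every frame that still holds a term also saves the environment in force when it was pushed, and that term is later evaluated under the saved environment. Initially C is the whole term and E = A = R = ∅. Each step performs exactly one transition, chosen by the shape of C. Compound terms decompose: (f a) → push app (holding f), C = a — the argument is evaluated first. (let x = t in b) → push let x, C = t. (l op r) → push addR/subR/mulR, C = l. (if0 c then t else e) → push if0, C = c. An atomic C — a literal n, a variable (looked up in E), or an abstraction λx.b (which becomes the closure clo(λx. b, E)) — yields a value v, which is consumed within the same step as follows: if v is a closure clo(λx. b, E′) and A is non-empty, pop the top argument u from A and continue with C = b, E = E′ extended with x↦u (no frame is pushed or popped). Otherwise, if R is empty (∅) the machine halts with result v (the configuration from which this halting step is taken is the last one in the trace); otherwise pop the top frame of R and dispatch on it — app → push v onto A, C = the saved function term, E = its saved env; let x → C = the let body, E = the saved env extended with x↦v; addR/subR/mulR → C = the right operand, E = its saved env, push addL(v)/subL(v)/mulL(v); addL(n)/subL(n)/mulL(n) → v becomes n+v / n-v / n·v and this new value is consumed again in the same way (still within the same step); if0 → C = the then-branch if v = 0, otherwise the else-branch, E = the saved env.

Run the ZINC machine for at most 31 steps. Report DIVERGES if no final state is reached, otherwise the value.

Answer: 7

Execution trace:
t=0: <C=((6 + 6) - ((λz. ((λw. 5) 2)) 1)), E=∅, A=∅, R=∅>
t=1: <C=(6 + 6), E=∅, A=∅, R=[subR]>
t=2: <C=6, E=∅, A=∅, R=[addR :: subR]>
t=3: <C=6, E=∅, A=∅, R=[addL(6) :: subR]>
t=4: <C=((λz. ((λw. 5) 2)) 1), E=∅, A=∅, R=[subL(12)]>
t=5: <C=1, E=∅, A=∅, R=[app :: subL(12)]>
t=6: <C=(λz. ((λw. 5) 2)), E=∅, A=[1], R=[subL(12)]>
t=7: <C=((λw. 5) 2), E={z↦1}, A=∅, R=[subL(12)]>
t=8: <C=2, E={z↦1}, A=∅, R=[app :: subL(12)]>
t=9: <C=(λw. 5), E={z↦1}, A=[2], R=[subL(12)]>
t=10: <C=5, E={w↦2, z↦1}, A=∅, R=[subL(12)]>
→ final value 7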